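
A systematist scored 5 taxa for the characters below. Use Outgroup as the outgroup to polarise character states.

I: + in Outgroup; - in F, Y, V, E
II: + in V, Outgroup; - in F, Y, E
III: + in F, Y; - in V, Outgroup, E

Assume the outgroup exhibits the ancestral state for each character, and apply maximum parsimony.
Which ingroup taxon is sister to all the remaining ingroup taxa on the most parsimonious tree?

V

Character polarity is set by the outgroup: the derived state is whichever differs from the outgroup's state, so for I, II the derived state is '-', and for the remaining characters it is '+'.
All ingroup taxa share the derived state '-' for I; it defines the ingroup but does not resolve relationships within it.
II: derived state '-' in E, F, and Y only — synapomorphy for {E, F, Y}.
Only F and Y show the derived state '+' for III, supporting them as a clade.
Most parsimonious ingroup topology: (((F,Y),E),V).
V is sister to the clade containing all other ingroup taxa, so it is the earliest-diverging (most basal) ingroup lineage.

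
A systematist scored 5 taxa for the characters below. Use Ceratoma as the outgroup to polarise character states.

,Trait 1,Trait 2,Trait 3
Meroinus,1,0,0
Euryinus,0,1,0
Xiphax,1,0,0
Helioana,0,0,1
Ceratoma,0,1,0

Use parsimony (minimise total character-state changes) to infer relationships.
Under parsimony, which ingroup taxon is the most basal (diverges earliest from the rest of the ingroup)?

Euryinus

Character polarity is set by the outgroup: the derived state is whichever differs from the outgroup's state, so for Trait 2 the derived state is '0', and for the remaining characters it is '1'.
Only Meroinus and Xiphax show the derived state '1' for Trait 1, supporting them as a clade.
Trait 2 (derived state '0') is shared by Helioana, Meroinus, and Xiphax — a synapomorphy uniting that clade.
Trait 3: derived state '1' in Helioana only — an autapomorphy, so it tells us nothing about relationships among taxa.
Most parsimonious ingroup topology: (((Meroinus,Xiphax),Helioana),Euryinus).
Euryinus is sister to the clade containing all other ingroup taxa, so it is the earliest-diverging (most basal) ingroup lineage.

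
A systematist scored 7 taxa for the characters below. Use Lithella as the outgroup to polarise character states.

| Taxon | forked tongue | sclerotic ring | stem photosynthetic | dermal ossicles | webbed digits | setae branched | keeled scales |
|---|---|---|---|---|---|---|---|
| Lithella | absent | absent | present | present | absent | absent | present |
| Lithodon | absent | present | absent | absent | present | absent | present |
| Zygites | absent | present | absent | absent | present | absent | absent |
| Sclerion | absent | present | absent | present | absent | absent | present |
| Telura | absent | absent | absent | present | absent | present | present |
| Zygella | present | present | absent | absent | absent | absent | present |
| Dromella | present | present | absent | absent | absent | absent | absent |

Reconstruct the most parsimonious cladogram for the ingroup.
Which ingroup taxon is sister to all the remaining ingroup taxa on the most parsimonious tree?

Telura

Character polarity is set by the outgroup: the derived state is whichever differs from the outgroup's state, so for stem photosynthetic, dermal ossicles, keeled scales the derived state is 'absent', and for the remaining characters it is 'present'.
Only Dromella and Zygella show the derived state 'present' for forked tongue, supporting them as a clade.
sclerotic ring: derived state 'present' in Dromella, Lithodon, Sclerion, Zygella, and Zygites only — synapomorphy for {Dromella, Lithodon, Sclerion, Zygella, Zygites}.
stem photosynthetic (derived state 'absent') is shared by all ingroup taxa — unites the whole ingroup.
dermal ossicles: derived state 'absent' in Dromella, Lithodon, Zygella, and Zygites only — synapomorphy for {Dromella, Lithodon, Zygella, Zygites}.
Only Lithodon and Zygites show the derived state 'present' for webbed digits, supporting them as a clade.
setae branched (derived state 'present') is unique to Telura (autapomorphy; uninformative for grouping).
keeled scales groups Dromella and Zygites, which is incompatible with the clades supported by the remaining characters; treating it as convergent (homoplasy) costs fewer steps than any alternative tree.
Most parsimonious ingroup topology: ((((Lithodon,Zygites),(Zygella,Dromella)),Sclerion),Telura).
Telura is sister to the clade containing all other ingroup taxa, so it is the earliest-diverging (most basal) ingroup lineage.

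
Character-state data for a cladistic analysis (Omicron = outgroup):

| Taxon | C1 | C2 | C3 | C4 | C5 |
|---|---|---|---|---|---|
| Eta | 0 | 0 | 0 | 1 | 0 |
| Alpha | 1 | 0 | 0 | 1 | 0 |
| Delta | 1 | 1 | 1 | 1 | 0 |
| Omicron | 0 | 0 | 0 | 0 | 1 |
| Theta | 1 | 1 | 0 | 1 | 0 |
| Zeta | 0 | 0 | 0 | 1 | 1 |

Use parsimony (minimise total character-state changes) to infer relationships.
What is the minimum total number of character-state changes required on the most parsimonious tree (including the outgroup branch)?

Character polarity is set by the outgroup: the derived state is whichever differs from the outgroup's state, so for C5 the derived state is '0', and for the remaining characters it is '1'.
Only Alpha, Delta, and Theta show the derived state '1' for C1, supporting them as a clade.
C2: derived state '1' in Delta and Theta only — synapomorphy for {Delta, Theta}.
C3 (derived state '1') is unique to Delta (autapomorphy; uninformative for grouping).
All ingroup taxa share the derived state '1' for C4; it defines the ingroup but does not resolve relationships within it.
C5 (derived state '0') is shared by Alpha, Delta, Eta, and Theta — a synapomorphy uniting that clade.
Most parsimonious ingroup topology: ((Eta,((Theta,Delta),Alpha)),Zeta).
Changes per character on this tree: C1: 1; C2: 1; C3: 1; C4: 1; C5: 1.
Total = 5.

5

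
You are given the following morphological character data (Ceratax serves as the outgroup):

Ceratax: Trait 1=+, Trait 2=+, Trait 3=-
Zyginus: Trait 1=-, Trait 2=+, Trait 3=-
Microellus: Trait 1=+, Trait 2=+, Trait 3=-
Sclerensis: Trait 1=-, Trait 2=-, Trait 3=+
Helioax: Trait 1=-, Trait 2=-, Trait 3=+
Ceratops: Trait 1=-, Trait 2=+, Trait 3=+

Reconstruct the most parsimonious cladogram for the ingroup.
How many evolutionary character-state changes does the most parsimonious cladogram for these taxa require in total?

3

Character polarity is set by the outgroup: the derived state is whichever differs from the outgroup's state, so for Trait 1, Trait 2 the derived state is '-', and for the remaining characters it is '+'.
Only Ceratops, Helioax, Sclerensis, and Zyginus show the derived state '-' for Trait 1, supporting them as a clade.
Trait 2 (derived state '-') is shared by Helioax and Sclerensis — a synapomorphy uniting that clade.
Only Ceratops, Helioax, and Sclerensis show the derived state '+' for Trait 3, supporting them as a clade.
Most parsimonious ingroup topology: ((Zyginus,((Sclerensis,Helioax),Ceratops)),Microellus).
Changes per character on this tree: Trait 1: 1; Trait 2: 1; Trait 3: 1.
Total = 3.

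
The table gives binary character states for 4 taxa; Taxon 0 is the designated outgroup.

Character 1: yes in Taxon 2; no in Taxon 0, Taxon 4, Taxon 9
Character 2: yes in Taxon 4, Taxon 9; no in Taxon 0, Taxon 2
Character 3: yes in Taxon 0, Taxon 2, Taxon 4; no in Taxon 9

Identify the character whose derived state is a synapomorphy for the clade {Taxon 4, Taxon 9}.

Character 2

Character polarity is set by the outgroup: the derived state is whichever differs from the outgroup's state, so for Character 3 the derived state is 'no', and for the remaining characters it is 'yes'.
Character 1: derived state 'yes' in Taxon 2 only — an autapomorphy, so it tells us nothing about relationships among taxa.
Character 2 (derived state 'yes') is shared by Taxon 4 and Taxon 9 — a synapomorphy uniting that clade.
Character 3: derived state 'no' in Taxon 9 only — an autapomorphy, so it tells us nothing about relationships among taxa.
Most parsimonious ingroup topology: (Taxon 2,(Taxon 4,Taxon 9)).
The clade {Taxon 4, Taxon 9} is supported by Character 2: its derived state 'yes' occurs in exactly those taxa and in no other taxon (including the outgroup).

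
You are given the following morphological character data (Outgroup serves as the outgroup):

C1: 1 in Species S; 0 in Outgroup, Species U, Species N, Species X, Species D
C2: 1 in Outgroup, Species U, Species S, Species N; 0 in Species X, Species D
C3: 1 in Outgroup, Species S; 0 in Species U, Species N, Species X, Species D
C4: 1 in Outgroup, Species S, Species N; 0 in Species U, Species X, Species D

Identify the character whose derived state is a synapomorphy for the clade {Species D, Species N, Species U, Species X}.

Character polarity is set by the outgroup: the derived state is whichever differs from the outgroup's state, so for C2, C3, C4 the derived state is '0', and for the remaining characters it is '1'.
C1: derived state '1' in Species S only — an autapomorphy, so it tells us nothing about relationships among taxa.
C2 (derived state '0') is shared by Species D and Species X — a synapomorphy uniting that clade.
C3: derived state '0' in Species D, Species N, Species U, and Species X only — synapomorphy for {Species D, Species N, Species U, Species X}.
C4 (derived state '0') is shared by Species D, Species U, and Species X — a synapomorphy uniting that clade.
Most parsimonious ingroup topology: (((Species U,(Species X,Species D)),Species N),Species S).
The clade {Species D, Species N, Species U, Species X} is supported by C3: its derived state '0' occurs in exactly those taxa and in no other taxon (including the outgroup).

C3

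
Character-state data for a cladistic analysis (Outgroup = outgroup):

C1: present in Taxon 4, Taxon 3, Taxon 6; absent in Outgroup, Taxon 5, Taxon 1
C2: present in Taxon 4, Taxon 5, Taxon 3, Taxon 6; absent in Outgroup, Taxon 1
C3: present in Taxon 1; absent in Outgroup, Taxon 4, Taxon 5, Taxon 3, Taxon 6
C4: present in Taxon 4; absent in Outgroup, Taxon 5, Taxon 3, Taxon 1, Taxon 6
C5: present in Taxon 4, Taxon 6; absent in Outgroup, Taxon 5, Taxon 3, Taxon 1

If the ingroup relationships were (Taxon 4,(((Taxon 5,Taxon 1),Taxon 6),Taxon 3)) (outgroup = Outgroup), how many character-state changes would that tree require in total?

8

Map each character onto (Taxon 4,(((Taxon 5,Taxon 1),Taxon 6),Taxon 3)) (rooted by Outgroup) and count the minimum state changes it requires (Fitch parsimony):
C1: 2; C2: 2; C3: 1; C4: 1; C5: 2.
Total tree length = 8.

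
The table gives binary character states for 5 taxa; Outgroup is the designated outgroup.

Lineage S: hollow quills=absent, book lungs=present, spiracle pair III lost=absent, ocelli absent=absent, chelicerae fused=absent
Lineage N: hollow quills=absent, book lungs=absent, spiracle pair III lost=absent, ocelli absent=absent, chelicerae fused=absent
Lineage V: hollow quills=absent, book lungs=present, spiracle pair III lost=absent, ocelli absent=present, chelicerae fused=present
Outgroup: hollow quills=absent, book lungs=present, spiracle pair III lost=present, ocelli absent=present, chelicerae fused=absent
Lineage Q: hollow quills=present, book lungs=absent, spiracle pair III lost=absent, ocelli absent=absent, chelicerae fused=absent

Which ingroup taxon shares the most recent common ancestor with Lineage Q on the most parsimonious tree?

Lineage N

Character polarity is set by the outgroup: the derived state is whichever differs from the outgroup's state, so for book lungs, spiracle pair III lost, ocelli absent the derived state is 'absent', and for the remaining characters it is 'present'.
hollow quills (derived state 'present') is unique to Lineage Q (autapomorphy; uninformative for grouping).
book lungs (derived state 'absent') is shared by Lineage N and Lineage Q — a synapomorphy uniting that clade.
spiracle pair III lost (derived state 'absent') is shared by all ingroup taxa — unites the whole ingroup.
ocelli absent (derived state 'absent') is shared by Lineage N, Lineage Q, and Lineage S — a synapomorphy uniting that clade.
chelicerae fused (derived state 'present') is unique to Lineage V (autapomorphy; uninformative for grouping).
Most parsimonious ingroup topology: (((Lineage Q,Lineage N),Lineage S),Lineage V).
Lineage Q and Lineage N form a cherry on this tree, so they are sister taxa.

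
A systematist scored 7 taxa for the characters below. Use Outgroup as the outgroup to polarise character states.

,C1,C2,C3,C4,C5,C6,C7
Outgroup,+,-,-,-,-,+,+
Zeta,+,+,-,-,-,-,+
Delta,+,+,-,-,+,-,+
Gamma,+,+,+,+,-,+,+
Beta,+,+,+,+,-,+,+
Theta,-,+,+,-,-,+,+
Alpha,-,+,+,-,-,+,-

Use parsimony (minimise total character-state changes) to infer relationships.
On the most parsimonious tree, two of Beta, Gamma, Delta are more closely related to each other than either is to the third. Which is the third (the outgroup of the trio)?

Character polarity is set by the outgroup: the derived state is whichever differs from the outgroup's state, so for C1, C6, C7 the derived state is '-', and for the remaining characters it is '+'.
C1: derived state '-' in Alpha and Theta only — synapomorphy for {Alpha, Theta}.
All ingroup taxa share the derived state '+' for C2; it defines the ingroup but does not resolve relationships within it.
Only Alpha, Beta, Gamma, and Theta show the derived state '+' for C3, supporting them as a clade.
Only Beta and Gamma show the derived state '+' for C4, supporting them as a clade.
C5: derived state '+' in Delta only — an autapomorphy, so it tells us nothing about relationships among taxa.
Only Delta and Zeta show the derived state '-' for C6, supporting them as a clade.
C7: derived state '-' in Alpha only — an autapomorphy, so it tells us nothing about relationships among taxa.
Most parsimonious ingroup topology: ((Zeta,Delta),((Gamma,Beta),(Theta,Alpha))).
Beta and Gamma share a more recent common ancestor with each other than either does with Delta, so Delta is the least closely related of the three.

Delta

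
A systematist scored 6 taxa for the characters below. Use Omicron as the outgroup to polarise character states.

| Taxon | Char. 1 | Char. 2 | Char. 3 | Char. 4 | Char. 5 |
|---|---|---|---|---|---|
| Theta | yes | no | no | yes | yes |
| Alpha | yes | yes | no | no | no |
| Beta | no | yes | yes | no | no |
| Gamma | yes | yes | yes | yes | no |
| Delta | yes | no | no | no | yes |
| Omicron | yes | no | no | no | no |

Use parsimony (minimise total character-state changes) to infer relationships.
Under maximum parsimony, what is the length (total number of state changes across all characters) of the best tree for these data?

6

Character polarity is set by the outgroup: the derived state is whichever differs from the outgroup's state, so for Char. 1 the derived state is 'no', and for the remaining characters it is 'yes'.
Char. 1: derived state 'no' in Beta only — an autapomorphy, so it tells us nothing about relationships among taxa.
Char. 2 (derived state 'yes') is shared by Alpha, Beta, and Gamma — a synapomorphy uniting that clade.
Only Beta and Gamma show the derived state 'yes' for Char. 3, supporting them as a clade.
Char. 4 (state 'yes') occurs in Gamma and Theta but conflicts with the nesting implied by the other characters — most parsimoniously interpreted as homoplasy.
Char. 5: derived state 'yes' in Delta and Theta only — synapomorphy for {Delta, Theta}.
Most parsimonious ingroup topology: (((Gamma,Beta),Alpha),(Theta,Delta)).
Changes per character on this tree: Char. 1: 1; Char. 2: 1; Char. 3: 1; Char. 4: 2; Char. 5: 1.
Total = 6.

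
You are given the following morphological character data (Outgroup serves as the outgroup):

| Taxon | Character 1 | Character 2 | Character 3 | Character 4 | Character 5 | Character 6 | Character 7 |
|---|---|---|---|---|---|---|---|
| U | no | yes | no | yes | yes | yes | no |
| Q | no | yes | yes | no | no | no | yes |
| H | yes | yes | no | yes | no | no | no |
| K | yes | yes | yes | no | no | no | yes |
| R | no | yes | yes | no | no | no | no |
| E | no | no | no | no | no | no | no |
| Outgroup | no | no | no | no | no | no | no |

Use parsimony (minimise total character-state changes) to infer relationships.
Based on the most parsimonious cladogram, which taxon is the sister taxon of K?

The outgroup has state 'no' for every character, so 'yes' is the derived state throughout.
Character 1 (state 'yes') occurs in H and K but conflicts with the nesting implied by the other characters — most parsimoniously interpreted as homoplasy.
Character 2: derived state 'yes' in H, K, Q, R, and U only — synapomorphy for {H, K, Q, R, U}.
Only K, Q, and R show the derived state 'yes' for Character 3, supporting them as a clade.
Only H and U show the derived state 'yes' for Character 4, supporting them as a clade.
Character 5 (derived state 'yes') is unique to U (autapomorphy; uninformative for grouping).
Character 6: derived state 'yes' in U only — an autapomorphy, so it tells us nothing about relationships among taxa.
Only K and Q show the derived state 'yes' for Character 7, supporting them as a clade.
Most parsimonious ingroup topology: (E,((H,U),((Q,K),R))).
K and Q form a cherry on this tree, so they are sister taxa.

Q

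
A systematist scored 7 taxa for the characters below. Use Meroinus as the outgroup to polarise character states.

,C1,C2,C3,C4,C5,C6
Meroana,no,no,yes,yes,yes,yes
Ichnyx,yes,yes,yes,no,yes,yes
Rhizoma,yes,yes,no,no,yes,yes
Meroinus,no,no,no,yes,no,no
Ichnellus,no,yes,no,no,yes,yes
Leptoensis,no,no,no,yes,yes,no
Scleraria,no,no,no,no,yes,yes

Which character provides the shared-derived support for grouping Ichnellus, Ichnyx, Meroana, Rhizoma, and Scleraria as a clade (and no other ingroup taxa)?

C6

Character polarity is set by the outgroup: the derived state is whichever differs from the outgroup's state, so for C4 the derived state is 'no', and for the remaining characters it is 'yes'.
C1 (derived state 'yes') is shared by Ichnyx and Rhizoma — a synapomorphy uniting that clade.
Only Ichnellus, Ichnyx, and Rhizoma show the derived state 'yes' for C2, supporting them as a clade.
C3 (state 'yes') occurs in Ichnyx and Meroana but conflicts with the nesting implied by the other characters — most parsimoniously interpreted as homoplasy.
C4 (derived state 'no') is shared by Ichnellus, Ichnyx, Rhizoma, and Scleraria — a synapomorphy uniting that clade.
All ingroup taxa share the derived state 'yes' for C5; it defines the ingroup but does not resolve relationships within it.
Only Ichnellus, Ichnyx, Meroana, Rhizoma, and Scleraria show the derived state 'yes' for C6, supporting them as a clade.
Most parsimonious ingroup topology: (((((Ichnyx,Rhizoma),Ichnellus),Scleraria),Meroana),Leptoensis).
The clade {Ichnellus, Ichnyx, Meroana, Rhizoma, Scleraria} is supported by C6: its derived state 'yes' occurs in exactly those taxa and in no other taxon (including the outgroup).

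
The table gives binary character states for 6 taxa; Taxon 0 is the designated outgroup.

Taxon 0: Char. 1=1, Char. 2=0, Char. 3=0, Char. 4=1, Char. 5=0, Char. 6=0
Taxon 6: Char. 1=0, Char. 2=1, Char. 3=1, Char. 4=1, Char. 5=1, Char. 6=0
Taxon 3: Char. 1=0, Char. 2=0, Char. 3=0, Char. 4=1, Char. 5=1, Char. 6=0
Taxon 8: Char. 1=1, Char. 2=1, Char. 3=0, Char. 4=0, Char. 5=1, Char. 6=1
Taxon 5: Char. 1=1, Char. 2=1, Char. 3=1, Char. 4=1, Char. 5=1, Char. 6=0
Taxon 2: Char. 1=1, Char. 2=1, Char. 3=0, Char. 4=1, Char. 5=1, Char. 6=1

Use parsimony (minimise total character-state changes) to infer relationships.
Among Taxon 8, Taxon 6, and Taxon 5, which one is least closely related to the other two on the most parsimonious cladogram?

Character polarity is set by the outgroup: the derived state is whichever differs from the outgroup's state, so for Char. 1, Char. 4 the derived state is '0', and for the remaining characters it is '1'.
Char. 1 (state '0') occurs in Taxon 3 and Taxon 6 but conflicts with the nesting implied by the other characters — most parsimoniously interpreted as homoplasy.
Char. 2: derived state '1' in Taxon 2, Taxon 5, Taxon 6, and Taxon 8 only — synapomorphy for {Taxon 2, Taxon 5, Taxon 6, Taxon 8}.
Only Taxon 5 and Taxon 6 show the derived state '1' for Char. 3, supporting them as a clade.
Char. 4 (derived state '0') is unique to Taxon 8 (autapomorphy; uninformative for grouping).
Char. 5 (derived state '1') is shared by all ingroup taxa — unites the whole ingroup.
Only Taxon 2 and Taxon 8 show the derived state '1' for Char. 6, supporting them as a clade.
Most parsimonious ingroup topology: (((Taxon 6,Taxon 5),(Taxon 8,Taxon 2)),Taxon 3).
Taxon 5 and Taxon 6 share a more recent common ancestor with each other than either does with Taxon 8, so Taxon 8 is the least closely related of the three.

Taxon 8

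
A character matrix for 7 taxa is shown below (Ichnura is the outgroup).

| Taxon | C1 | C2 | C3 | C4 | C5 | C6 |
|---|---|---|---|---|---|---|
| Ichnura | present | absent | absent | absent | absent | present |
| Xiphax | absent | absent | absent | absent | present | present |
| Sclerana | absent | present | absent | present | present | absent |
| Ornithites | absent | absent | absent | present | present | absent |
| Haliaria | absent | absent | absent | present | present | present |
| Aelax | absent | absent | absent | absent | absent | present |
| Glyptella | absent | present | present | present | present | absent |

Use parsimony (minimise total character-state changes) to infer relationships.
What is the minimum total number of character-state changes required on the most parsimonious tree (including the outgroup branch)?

Character polarity is set by the outgroup: the derived state is whichever differs from the outgroup's state, so for C1, C6 the derived state is 'absent', and for the remaining characters it is 'present'.
All ingroup taxa share the derived state 'absent' for C1; it defines the ingroup but does not resolve relationships within it.
C2 (derived state 'present') is shared by Glyptella and Sclerana — a synapomorphy uniting that clade.
C3: derived state 'present' in Glyptella only — an autapomorphy, so it tells us nothing about relationships among taxa.
Only Glyptella, Haliaria, Ornithites, and Sclerana show the derived state 'present' for C4, supporting them as a clade.
Only Glyptella, Haliaria, Ornithites, Sclerana, and Xiphax show the derived state 'present' for C5, supporting them as a clade.
C6: derived state 'absent' in Glyptella, Ornithites, and Sclerana only — synapomorphy for {Glyptella, Ornithites, Sclerana}.
Most parsimonious ingroup topology: ((Xiphax,(((Sclerana,Glyptella),Ornithites),Haliaria)),Aelax).
Changes per character on this tree: C1: 1; C2: 1; C3: 1; C4: 1; C5: 1; C6: 1.
Total = 6.

6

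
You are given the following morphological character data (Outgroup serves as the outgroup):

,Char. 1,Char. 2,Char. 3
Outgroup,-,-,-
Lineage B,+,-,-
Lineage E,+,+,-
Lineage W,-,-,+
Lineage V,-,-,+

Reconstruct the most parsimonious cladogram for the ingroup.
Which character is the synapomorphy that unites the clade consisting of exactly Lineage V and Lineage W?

Char. 3

The outgroup has state '-' for every character, so '+' is the derived state throughout.
Only Lineage B and Lineage E show the derived state '+' for Char. 1, supporting them as a clade.
Char. 2 (derived state '+') is unique to Lineage E (autapomorphy; uninformative for grouping).
Char. 3 (derived state '+') is shared by Lineage V and Lineage W — a synapomorphy uniting that clade.
Most parsimonious ingroup topology: ((Lineage B,Lineage E),(Lineage W,Lineage V)).
The clade {Lineage V, Lineage W} is supported by Char. 3: its derived state '+' occurs in exactly those taxa and in no other taxon (including the outgroup).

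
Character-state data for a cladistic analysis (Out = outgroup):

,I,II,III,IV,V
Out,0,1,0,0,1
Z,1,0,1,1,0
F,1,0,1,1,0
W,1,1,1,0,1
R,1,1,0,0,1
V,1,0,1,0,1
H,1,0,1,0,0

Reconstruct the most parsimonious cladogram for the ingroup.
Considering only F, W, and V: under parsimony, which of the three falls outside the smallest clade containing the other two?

W

Character polarity is set by the outgroup: the derived state is whichever differs from the outgroup's state, so for II, V the derived state is '0', and for the remaining characters it is '1'.
All ingroup taxa share the derived state '1' for I; it defines the ingroup but does not resolve relationships within it.
II: derived state '0' in F, H, V, and Z only — synapomorphy for {F, H, V, Z}.
III: derived state '1' in F, H, V, W, and Z only — synapomorphy for {F, H, V, W, Z}.
Only F and Z show the derived state '1' for IV, supporting them as a clade.
Only F, H, and Z show the derived state '0' for V, supporting them as a clade.
Most parsimonious ingroup topology: (((((Z,F),H),V),W),R).
V and F share a more recent common ancestor with each other than either does with W, so W is the least closely related of the three.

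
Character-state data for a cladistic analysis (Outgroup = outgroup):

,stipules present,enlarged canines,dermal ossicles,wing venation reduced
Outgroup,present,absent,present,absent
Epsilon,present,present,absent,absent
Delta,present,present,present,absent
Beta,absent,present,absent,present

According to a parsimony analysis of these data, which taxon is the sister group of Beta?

Character polarity is set by the outgroup: the derived state is whichever differs from the outgroup's state, so for stipules present, dermal ossicles the derived state is 'absent', and for the remaining characters it is 'present'.
stipules present: derived state 'absent' in Beta only — an autapomorphy, so it tells us nothing about relationships among taxa.
enlarged canines (derived state 'present') is shared by all ingroup taxa — unites the whole ingroup.
Only Beta and Epsilon show the derived state 'absent' for dermal ossicles, supporting them as a clade.
wing venation reduced (derived state 'present') is unique to Beta (autapomorphy; uninformative for grouping).
Most parsimonious ingroup topology: ((Epsilon,Beta),Delta).
Beta and Epsilon form a cherry on this tree, so they are sister taxa.

Epsilon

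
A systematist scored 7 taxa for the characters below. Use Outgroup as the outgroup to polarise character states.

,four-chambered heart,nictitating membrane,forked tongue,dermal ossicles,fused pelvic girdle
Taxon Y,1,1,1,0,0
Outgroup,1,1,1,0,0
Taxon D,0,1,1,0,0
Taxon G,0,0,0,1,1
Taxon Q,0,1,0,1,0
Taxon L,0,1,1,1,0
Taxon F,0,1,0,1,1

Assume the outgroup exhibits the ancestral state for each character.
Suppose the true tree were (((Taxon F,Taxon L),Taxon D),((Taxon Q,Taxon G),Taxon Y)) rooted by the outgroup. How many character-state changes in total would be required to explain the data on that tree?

Map each character onto (((Taxon F,Taxon L),Taxon D),((Taxon Q,Taxon G),Taxon Y)) (rooted by Outgroup) and count the minimum state changes it requires (Fitch parsimony):
four-chambered heart: 2; nictitating membrane: 1; forked tongue: 2; dermal ossicles: 2; fused pelvic girdle: 2.
Total tree length = 9.

9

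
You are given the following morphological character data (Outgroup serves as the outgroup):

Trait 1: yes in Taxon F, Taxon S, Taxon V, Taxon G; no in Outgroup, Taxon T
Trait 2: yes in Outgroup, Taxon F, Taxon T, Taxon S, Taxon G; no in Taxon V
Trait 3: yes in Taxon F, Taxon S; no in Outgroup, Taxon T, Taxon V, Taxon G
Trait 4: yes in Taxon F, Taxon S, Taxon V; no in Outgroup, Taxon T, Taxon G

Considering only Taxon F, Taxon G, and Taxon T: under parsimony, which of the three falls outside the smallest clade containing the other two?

Character polarity is set by the outgroup: the derived state is whichever differs from the outgroup's state, so for Trait 2 the derived state is 'no', and for the remaining characters it is 'yes'.
Trait 1 (derived state 'yes') is shared by Taxon F, Taxon G, Taxon S, and Taxon V — a synapomorphy uniting that clade.
Trait 2 (derived state 'no') is unique to Taxon V (autapomorphy; uninformative for grouping).
Only Taxon F and Taxon S show the derived state 'yes' for Trait 3, supporting them as a clade.
Only Taxon F, Taxon S, and Taxon V show the derived state 'yes' for Trait 4, supporting them as a clade.
Most parsimonious ingroup topology: ((((Taxon F,Taxon S),Taxon V),Taxon G),Taxon T).
Taxon G and Taxon F share a more recent common ancestor with each other than either does with Taxon T, so Taxon T is the least closely related of the three.

Taxon T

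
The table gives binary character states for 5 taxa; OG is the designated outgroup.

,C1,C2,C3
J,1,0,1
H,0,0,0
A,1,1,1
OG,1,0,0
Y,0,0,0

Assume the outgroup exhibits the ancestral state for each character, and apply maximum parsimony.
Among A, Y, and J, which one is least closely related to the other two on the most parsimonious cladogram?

Character polarity is set by the outgroup: the derived state is whichever differs from the outgroup's state, so for C1 the derived state is '0', and for the remaining characters it is '1'.
C1: derived state '0' in H and Y only — synapomorphy for {H, Y}.
C2: derived state '1' in A only — an autapomorphy, so it tells us nothing about relationships among taxa.
C3: derived state '1' in A and J only — synapomorphy for {A, J}.
Most parsimonious ingroup topology: ((Y,H),(A,J)).
J and A share a more recent common ancestor with each other than either does with Y, so Y is the least closely related of the three.

Y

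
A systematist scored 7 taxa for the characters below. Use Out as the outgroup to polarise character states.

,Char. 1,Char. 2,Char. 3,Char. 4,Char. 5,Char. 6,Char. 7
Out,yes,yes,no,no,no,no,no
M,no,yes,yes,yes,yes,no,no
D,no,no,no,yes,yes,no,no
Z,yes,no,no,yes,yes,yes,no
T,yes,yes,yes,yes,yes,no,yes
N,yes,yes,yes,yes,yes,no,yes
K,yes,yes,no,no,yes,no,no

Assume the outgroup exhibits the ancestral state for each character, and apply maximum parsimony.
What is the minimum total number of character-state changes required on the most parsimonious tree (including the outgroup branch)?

8

Character polarity is set by the outgroup: the derived state is whichever differs from the outgroup's state, so for Char. 1, Char. 2 the derived state is 'no', and for the remaining characters it is 'yes'.
Char. 1 (state 'no') occurs in D and M but conflicts with the nesting implied by the other characters — most parsimoniously interpreted as homoplasy.
Char. 2: derived state 'no' in D and Z only — synapomorphy for {D, Z}.
Only M, N, and T show the derived state 'yes' for Char. 3, supporting them as a clade.
Only D, M, N, T, and Z show the derived state 'yes' for Char. 4, supporting them as a clade.
Char. 5 (derived state 'yes') is shared by all ingroup taxa — unites the whole ingroup.
Char. 6: derived state 'yes' in Z only — an autapomorphy, so it tells us nothing about relationships among taxa.
Only N and T show the derived state 'yes' for Char. 7, supporting them as a clade.
Most parsimonious ingroup topology: (((D,Z),((N,T),M)),K).
Changes per character on this tree: Char. 1: 2; Char. 2: 1; Char. 3: 1; Char. 4: 1; Char. 5: 1; Char. 6: 1; Char. 7: 1.
Total = 8.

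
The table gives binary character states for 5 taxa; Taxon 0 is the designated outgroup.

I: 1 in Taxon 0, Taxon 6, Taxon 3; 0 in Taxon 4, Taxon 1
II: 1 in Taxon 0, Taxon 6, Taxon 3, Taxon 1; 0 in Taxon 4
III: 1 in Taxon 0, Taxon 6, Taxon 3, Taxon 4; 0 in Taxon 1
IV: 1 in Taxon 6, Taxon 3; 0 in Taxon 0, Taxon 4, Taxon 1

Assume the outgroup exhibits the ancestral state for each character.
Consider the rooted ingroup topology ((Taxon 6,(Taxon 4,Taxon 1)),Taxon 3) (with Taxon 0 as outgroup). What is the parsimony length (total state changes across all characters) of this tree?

5

Map each character onto ((Taxon 6,(Taxon 4,Taxon 1)),Taxon 3) (rooted by Taxon 0) and count the minimum state changes it requires (Fitch parsimony):
I: 1; II: 1; III: 1; IV: 2.
Total tree length = 5.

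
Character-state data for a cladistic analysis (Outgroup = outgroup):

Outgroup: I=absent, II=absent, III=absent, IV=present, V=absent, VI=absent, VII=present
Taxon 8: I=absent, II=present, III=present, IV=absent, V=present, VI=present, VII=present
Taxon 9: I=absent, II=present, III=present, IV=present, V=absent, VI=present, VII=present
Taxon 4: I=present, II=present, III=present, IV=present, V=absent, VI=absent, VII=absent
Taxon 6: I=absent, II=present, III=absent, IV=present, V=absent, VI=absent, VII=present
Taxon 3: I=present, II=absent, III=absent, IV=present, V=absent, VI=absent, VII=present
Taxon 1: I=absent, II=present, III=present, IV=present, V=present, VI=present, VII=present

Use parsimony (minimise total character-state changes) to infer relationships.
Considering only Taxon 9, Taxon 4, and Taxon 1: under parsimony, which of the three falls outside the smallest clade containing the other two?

Taxon 4

Character polarity is set by the outgroup: the derived state is whichever differs from the outgroup's state, so for IV, VII the derived state is 'absent', and for the remaining characters it is 'present'.
I groups Taxon 3 and Taxon 4, which is incompatible with the clades supported by the remaining characters; treating it as convergent (homoplasy) costs fewer steps than any alternative tree.
Only Taxon 1, Taxon 4, Taxon 6, Taxon 8, and Taxon 9 show the derived state 'present' for II, supporting them as a clade.
Only Taxon 1, Taxon 4, Taxon 8, and Taxon 9 show the derived state 'present' for III, supporting them as a clade.
IV (derived state 'absent') is unique to Taxon 8 (autapomorphy; uninformative for grouping).
Only Taxon 1 and Taxon 8 show the derived state 'present' for V, supporting them as a clade.
VI: derived state 'present' in Taxon 1, Taxon 8, and Taxon 9 only — synapomorphy for {Taxon 1, Taxon 8, Taxon 9}.
VII: derived state 'absent' in Taxon 4 only — an autapomorphy, so it tells us nothing about relationships among taxa.
Most parsimonious ingroup topology: (((((Taxon 8,Taxon 1),Taxon 9),Taxon 4),Taxon 6),Taxon 3).
Taxon 9 and Taxon 1 share a more recent common ancestor with each other than either does with Taxon 4, so Taxon 4 is the least closely related of the three.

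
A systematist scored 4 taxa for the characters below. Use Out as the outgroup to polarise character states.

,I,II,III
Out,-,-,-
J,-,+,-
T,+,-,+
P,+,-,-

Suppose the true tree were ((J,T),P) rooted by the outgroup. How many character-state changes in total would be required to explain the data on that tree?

Map each character onto ((J,T),P) (rooted by Out) and count the minimum state changes it requires (Fitch parsimony):
I: 2; II: 1; III: 1.
Total tree length = 4.

4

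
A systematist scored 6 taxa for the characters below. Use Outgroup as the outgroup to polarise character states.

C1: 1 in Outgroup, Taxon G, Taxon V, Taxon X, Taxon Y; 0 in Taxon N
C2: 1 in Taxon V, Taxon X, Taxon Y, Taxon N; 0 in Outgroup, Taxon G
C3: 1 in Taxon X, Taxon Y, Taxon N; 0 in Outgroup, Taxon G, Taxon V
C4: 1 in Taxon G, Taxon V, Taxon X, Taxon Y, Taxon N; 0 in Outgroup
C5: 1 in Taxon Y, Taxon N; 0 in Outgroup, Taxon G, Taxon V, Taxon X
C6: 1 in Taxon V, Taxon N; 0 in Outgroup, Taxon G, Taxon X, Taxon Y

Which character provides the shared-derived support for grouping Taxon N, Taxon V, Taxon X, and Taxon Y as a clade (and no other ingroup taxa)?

C2

Character polarity is set by the outgroup: the derived state is whichever differs from the outgroup's state, so for C1 the derived state is '0', and for the remaining characters it is '1'.
C1: derived state '0' in Taxon N only — an autapomorphy, so it tells us nothing about relationships among taxa.
C2: derived state '1' in Taxon N, Taxon V, Taxon X, and Taxon Y only — synapomorphy for {Taxon N, Taxon V, Taxon X, Taxon Y}.
C3 (derived state '1') is shared by Taxon N, Taxon X, and Taxon Y — a synapomorphy uniting that clade.
All ingroup taxa share the derived state '1' for C4; it defines the ingroup but does not resolve relationships within it.
Only Taxon N and Taxon Y show the derived state '1' for C5, supporting them as a clade.
C6 groups Taxon N and Taxon V, which is incompatible with the clades supported by the remaining characters; treating it as convergent (homoplasy) costs fewer steps than any alternative tree.
Most parsimonious ingroup topology: (Taxon G,(Taxon V,(Taxon X,(Taxon Y,Taxon N)))).
The clade {Taxon N, Taxon V, Taxon X, Taxon Y} is supported by C2: its derived state '1' occurs in exactly those taxa and in no other taxon (including the outgroup).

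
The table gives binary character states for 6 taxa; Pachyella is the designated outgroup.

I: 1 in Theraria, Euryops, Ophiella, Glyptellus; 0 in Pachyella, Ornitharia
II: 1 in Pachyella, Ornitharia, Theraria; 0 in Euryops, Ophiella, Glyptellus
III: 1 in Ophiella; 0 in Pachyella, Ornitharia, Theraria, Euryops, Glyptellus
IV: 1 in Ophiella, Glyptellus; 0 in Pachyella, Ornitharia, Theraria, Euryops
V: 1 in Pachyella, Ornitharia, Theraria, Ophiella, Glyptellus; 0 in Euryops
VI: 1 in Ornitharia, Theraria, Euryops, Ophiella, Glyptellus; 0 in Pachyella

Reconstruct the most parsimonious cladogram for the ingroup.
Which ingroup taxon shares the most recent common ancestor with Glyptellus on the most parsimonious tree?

Ophiella

Character polarity is set by the outgroup: the derived state is whichever differs from the outgroup's state, so for II, V the derived state is '0', and for the remaining characters it is '1'.
Only Euryops, Glyptellus, Ophiella, and Theraria show the derived state '1' for I, supporting them as a clade.
II (derived state '0') is shared by Euryops, Glyptellus, and Ophiella — a synapomorphy uniting that clade.
III: derived state '1' in Ophiella only — an autapomorphy, so it tells us nothing about relationships among taxa.
IV: derived state '1' in Glyptellus and Ophiella only — synapomorphy for {Glyptellus, Ophiella}.
V: derived state '0' in Euryops only — an autapomorphy, so it tells us nothing about relationships among taxa.
VI (derived state '1') is shared by all ingroup taxa — unites the whole ingroup.
Most parsimonious ingroup topology: (Ornitharia,(Theraria,(Euryops,(Ophiella,Glyptellus)))).
Glyptellus and Ophiella form a cherry on this tree, so they are sister taxa.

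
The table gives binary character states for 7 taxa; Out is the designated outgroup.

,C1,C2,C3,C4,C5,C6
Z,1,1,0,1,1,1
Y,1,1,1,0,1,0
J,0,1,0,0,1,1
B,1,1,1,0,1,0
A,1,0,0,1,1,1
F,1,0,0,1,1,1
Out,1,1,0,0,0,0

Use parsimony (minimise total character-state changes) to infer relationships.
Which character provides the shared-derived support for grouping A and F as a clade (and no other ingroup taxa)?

Character polarity is set by the outgroup: the derived state is whichever differs from the outgroup's state, so for C1, C2 the derived state is '0', and for the remaining characters it is '1'.
C1 (derived state '0') is unique to J (autapomorphy; uninformative for grouping).
C2 (derived state '0') is shared by A and F — a synapomorphy uniting that clade.
Only B and Y show the derived state '1' for C3, supporting them as a clade.
C4: derived state '1' in A, F, and Z only — synapomorphy for {A, F, Z}.
C5 (derived state '1') is shared by all ingroup taxa — unites the whole ingroup.
C6: derived state '1' in A, F, J, and Z only — synapomorphy for {A, F, J, Z}.
Most parsimonious ingroup topology: ((((A,F),Z),J),(B,Y)).
The clade {A, F} is supported by C2: its derived state '0' occurs in exactly those taxa and in no other taxon (including the outgroup).

C2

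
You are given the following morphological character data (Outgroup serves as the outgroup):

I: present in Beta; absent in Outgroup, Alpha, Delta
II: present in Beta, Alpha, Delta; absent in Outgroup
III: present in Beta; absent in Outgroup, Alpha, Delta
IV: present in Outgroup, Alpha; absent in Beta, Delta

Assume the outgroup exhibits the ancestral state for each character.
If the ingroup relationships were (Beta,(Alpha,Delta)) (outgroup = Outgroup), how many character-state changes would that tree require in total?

5

Map each character onto (Beta,(Alpha,Delta)) (rooted by Outgroup) and count the minimum state changes it requires (Fitch parsimony):
I: 1; II: 1; III: 1; IV: 2.
Total tree length = 5.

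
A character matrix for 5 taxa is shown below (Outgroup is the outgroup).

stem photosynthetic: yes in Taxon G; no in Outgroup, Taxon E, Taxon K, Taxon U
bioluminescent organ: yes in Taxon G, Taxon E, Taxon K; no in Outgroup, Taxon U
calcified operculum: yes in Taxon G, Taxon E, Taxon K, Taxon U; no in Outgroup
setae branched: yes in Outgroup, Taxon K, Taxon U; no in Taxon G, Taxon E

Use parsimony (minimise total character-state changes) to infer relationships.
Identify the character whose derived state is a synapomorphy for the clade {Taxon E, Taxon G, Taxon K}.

bioluminescent organ

Character polarity is set by the outgroup: the derived state is whichever differs from the outgroup's state, so for setae branched the derived state is 'no', and for the remaining characters it is 'yes'.
stem photosynthetic: derived state 'yes' in Taxon G only — an autapomorphy, so it tells us nothing about relationships among taxa.
bioluminescent organ (derived state 'yes') is shared by Taxon E, Taxon G, and Taxon K — a synapomorphy uniting that clade.
calcified operculum (derived state 'yes') is shared by all ingroup taxa — unites the whole ingroup.
Only Taxon E and Taxon G show the derived state 'no' for setae branched, supporting them as a clade.
Most parsimonious ingroup topology: (((Taxon G,Taxon E),Taxon K),Taxon U).
The clade {Taxon E, Taxon G, Taxon K} is supported by bioluminescent organ: its derived state 'yes' occurs in exactly those taxa and in no other taxon (including the outgroup).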